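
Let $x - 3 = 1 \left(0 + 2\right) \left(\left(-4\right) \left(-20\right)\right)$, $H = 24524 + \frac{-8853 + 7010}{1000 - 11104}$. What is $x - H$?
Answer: $- \frac{246145387}{10104} \approx -24361.0$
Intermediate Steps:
$H = \frac{247792339}{10104}$ ($H = 24524 - \frac{1843}{-10104} = 24524 - - \frac{1843}{10104} = 24524 + \frac{1843}{10104} = \frac{247792339}{10104} \approx 24524.0$)
$x = 163$ ($x = 3 + 1 \left(0 + 2\right) \left(\left(-4\right) \left(-20\right)\right) = 3 + 1 \cdot 2 \cdot 80 = 3 + 2 \cdot 80 = 3 + 160 = 163$)
$x - H = 163 - \frac{247792339}{10104} = - \frac{246145387}{10104}$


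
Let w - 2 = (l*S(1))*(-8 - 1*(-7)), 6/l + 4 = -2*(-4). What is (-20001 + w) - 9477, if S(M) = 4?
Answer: -29482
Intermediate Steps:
l = 3/2 (l = 6/(-4 - 2*(-4)) = 6/(-4 + 8) = 6/4 = 6*(1/4) = 3/2 ≈ 1.5000)
w = -4 (w = 2 + ((3/2)*4)*(-8 - 1*(-7)) = 2 + 6*(-8 + 7) = 2 + 6*(-1) = 2 - 6 = -4)
(-20001 + w) - 9477 = (-20001 - 4) - 9477 = -20005 - 9477 = -29482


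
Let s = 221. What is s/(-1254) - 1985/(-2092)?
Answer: 1013429/1311684 ≈ 0.77262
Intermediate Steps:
s/(-1254) - 1985/(-2092) = 221/(-1254) - 1985/(-2092) = 221*(-1/1254) - 1985*(-1/2092) = -221/1254 + 1985/2092 = 1013429/1311684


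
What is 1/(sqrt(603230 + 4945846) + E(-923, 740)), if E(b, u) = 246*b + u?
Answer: -113159/25607144024 - 3*sqrt(154141)/25607144024 ≈ -4.4650e-6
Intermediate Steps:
E(b, u) = u + 246*b
1/(sqrt(603230 + 4945846) + E(-923, 740)) = 1/(sqrt(603230 + 4945846) + (740 + 246*(-923))) = 1/(sqrt(5549076) + (740 - 227058)) = 1/(6*sqrt(154141) - 226318) = 1/(-226318 + 6*sqrt(154141))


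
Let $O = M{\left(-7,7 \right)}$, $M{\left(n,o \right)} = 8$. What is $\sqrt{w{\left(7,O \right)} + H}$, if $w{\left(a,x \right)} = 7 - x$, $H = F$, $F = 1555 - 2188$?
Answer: $i \sqrt{634} \approx 25.179 i$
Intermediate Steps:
$F = -633$ ($F = 1555 - 2188 = -633$)
$O = 8$
$H = -633$
$\sqrt{w{\left(7,O \right)} + H} = \sqrt{\left(7 - 8\right) - 633} = \sqrt{-1 - 633} = \sqrt{-634} = i \sqrt{634}$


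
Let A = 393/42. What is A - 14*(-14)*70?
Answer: 192211/14 ≈ 13729.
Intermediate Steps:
A = 131/14 (A = 393*(1/42) = 131/14 ≈ 9.3571)
A - 14*(-14)*70 = 131/14 - 14*(-14)*70 = 131/14 + 196*70 = 131/14 + 13720 = 192211/14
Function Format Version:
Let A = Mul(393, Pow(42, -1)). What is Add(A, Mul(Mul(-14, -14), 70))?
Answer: Rational(192211, 14) ≈ 13729.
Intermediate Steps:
A = Rational(131, 14) (A = Mul(393, Rational(1, 42)) = Rational(131, 14) ≈ 9.3571)
Add(A, Mul(Mul(-14, -14), 70)) = Add(Rational(131, 14), Mul(Mul(-14, -14), 70)) = Add(Rational(131, 14), Mul(196, 70)) = Add(Rational(131, 14), 13720) = Rational(192211, 14)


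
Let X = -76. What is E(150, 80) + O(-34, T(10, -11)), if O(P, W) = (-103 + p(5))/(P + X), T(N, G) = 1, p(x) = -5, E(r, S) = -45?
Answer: -2421/55 ≈ -44.018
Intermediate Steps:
O(P, W) = -108/(-76 + P) (O(P, W) = (-103 - 5)/(P - 76) = -108/(-76 + P))
E(150, 80) + O(-34, T(10, -11)) = -45 - 108/(-76 - 34) = -45 - 108/(-110) = -45 - 108*(-1/110) = -45 + 54/55 = -2421/55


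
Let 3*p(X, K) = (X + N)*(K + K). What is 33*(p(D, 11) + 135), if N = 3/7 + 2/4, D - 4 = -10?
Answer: 22594/7 ≈ 3227.7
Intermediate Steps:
D = -6 (D = 4 - 10 = -6)
N = 13/14 (N = 3*(⅐) + 2*(¼) = 3/7 + ½ = 13/14 ≈ 0.92857)
p(X, K) = 2*K*(13/14 + X)/3 (p(X, K) = ((X + 13/14)*(K + K))/3 = ((13/14 + X)*(2*K))/3 = (2*K*(13/14 + X))/3 = 2*K*(13/14 + X)/3)
33*(p(D, 11) + 135) = 33*((1/21)*11*(13 + 14*(-6)) + 135) = 33*((1/21)*11*(13 - 84) + 135) = 33*((1/21)*11*(-71) + 135) = 33*(-781/21 + 135) = 33*(2054/21) = 22594/7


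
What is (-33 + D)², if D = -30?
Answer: 3969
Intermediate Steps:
(-33 + D)² = (-33 - 30)² = (-63)² = 3969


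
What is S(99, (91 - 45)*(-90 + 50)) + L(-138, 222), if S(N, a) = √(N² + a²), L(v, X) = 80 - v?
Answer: 218 + √3395401 ≈ 2060.7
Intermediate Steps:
S(99, (91 - 45)*(-90 + 50)) + L(-138, 222) = √(99² + ((91 - 45)*(-90 + 50))²) + (80 - 1*(-138)) = √(9801 + (46*(-40))²) + (80 + 138) = √(9801 + (-1840)²) + 218 = √(9801 + 3385600) + 218 = √3395401 + 218 = 218 + √3395401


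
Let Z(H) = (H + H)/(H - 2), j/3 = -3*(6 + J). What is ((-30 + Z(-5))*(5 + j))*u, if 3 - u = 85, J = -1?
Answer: -656000/7 ≈ -93714.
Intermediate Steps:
j = -45 (j = 3*(-3*(6 - 1)) = 3*(-3*5) = 3*(-15) = -45)
Z(H) = 2*H/(-2 + H) (Z(H) = (2*H)/(-2 + H) = 2*H/(-2 + H))
u = -82 (u = 3 - 1*85 = 3 - 85 = -82)
((-30 + Z(-5))*(5 + j))*u = ((-30 + 2*(-5)/(-2 - 5))*(5 - 45))*(-82) = ((-30 + 2*(-5)/(-7))*(-40))*(-82) = ((-30 + 2*(-5)*(-1/7))*(-40))*(-82) = ((-30 + 10/7)*(-40))*(-82) = -200/7*(-40)*(-82) = (8000/7)*(-82) = -656000/7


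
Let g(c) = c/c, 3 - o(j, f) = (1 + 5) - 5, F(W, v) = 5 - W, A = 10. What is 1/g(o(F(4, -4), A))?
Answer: 1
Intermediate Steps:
o(j, f) = 2 (o(j, f) = 3 - ((1 + 5) - 5) = 3 - (6 - 5) = 3 - 1*1 = 3 - 1 = 2)
g(c) = 1
1/g(o(F(4, -4), A)) = 1/1 = 1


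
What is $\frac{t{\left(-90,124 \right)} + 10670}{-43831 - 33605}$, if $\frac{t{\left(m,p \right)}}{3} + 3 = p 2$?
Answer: $- \frac{11405}{77436} \approx -0.14728$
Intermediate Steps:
$t{\left(m,p \right)} = -9 + 6 p$ ($t{\left(m,p \right)} = -9 + 3 p 2 = -9 + 3 \cdot 2 p = -9 + 6 p$)
$\frac{t{\left(-90,124 \right)} + 10670}{-43831 - 33605} = \frac{\left(-9 + 6 \cdot 124\right) + 10670}{-43831 - 33605} = \frac{\left(-9 + 744\right) + 10670}{-77436} = \left(735 + 10670\right) \left(- \frac{1}{77436}\right) = 11405 \left(- \frac{1}{77436}\right) = - \frac{11405}{77436}$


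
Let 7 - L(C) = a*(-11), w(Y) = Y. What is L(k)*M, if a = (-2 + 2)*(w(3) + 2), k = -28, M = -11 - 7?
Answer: -126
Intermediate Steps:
M = -18
a = 0 (a = (-2 + 2)*(3 + 2) = 0*5 = 0)
L(C) = 7 (L(C) = 7 - 0*(-11) = 7 - 1*0 = 7 + 0 = 7)
L(k)*M = 7*(-18) = -126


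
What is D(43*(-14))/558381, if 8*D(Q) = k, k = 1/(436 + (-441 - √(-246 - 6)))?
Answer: I/(4467048*(-5*I + 6*√7)) ≈ -4.0408e-9 + 1.2829e-8*I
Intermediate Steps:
k = 1/(-5 - 6*I*√7) (k = 1/(436 + (-441 - √(-252))) = 1/(436 + (-441 - 6*I*√7)) = 1/(-5 - 6*I*√7) ≈ -0.018051 + 0.057309*I)
D(Q) = I/(8*(-5*I + 6*√7)) (D(Q) = (I/(-5*I + 6*√7))/8 = I/(8*(-5*I + 6*√7)))
D(43*(-14))/558381 = (I/(8*(-5*I + 6*√7)))/558381 = (I/(8*(-5*I + 6*√7)))*(1/558381) = I/(4467048*(-5*I + 6*√7))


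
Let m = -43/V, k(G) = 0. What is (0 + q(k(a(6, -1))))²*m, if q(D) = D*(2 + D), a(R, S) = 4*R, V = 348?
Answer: 0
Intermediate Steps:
m = -43/348 ≈ -0.12356
(0 + q(k(a(6, -1))))²*m = (0 + 0*(2 + 0))²*(-43/348) = (0 + 0*2)²*(-43/348) = (0 + 0)²*(-43/348) = 0²*(-43/348) = 0*(-43/348) = 0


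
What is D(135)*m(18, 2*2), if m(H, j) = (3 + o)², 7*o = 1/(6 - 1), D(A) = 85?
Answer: 191012/245 ≈ 779.64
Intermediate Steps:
o = 1/35 (o = 1/(7*(6 - 1)) = (⅐)/5 = (⅐)*(⅕) = 1/35 ≈ 0.028571)
m(H, j) = 11236/1225 (m(H, j) = (3 + 1/35)² = (106/35)² = 11236/1225)
D(135)*m(18, 2*2) = 85*(11236/1225) = 191012/245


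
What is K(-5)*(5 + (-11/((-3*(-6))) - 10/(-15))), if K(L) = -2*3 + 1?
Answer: -455/18 ≈ -25.278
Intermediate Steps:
K(L) = -5 (K(L) = -6 + 1 = -5)
K(-5)*(5 + (-11/((-3*(-6))) - 10/(-15))) = -5*(5 + (-11/((-3*(-6))) - 10/(-15))) = -5*(5 + (-11/18 - 10*(-1/15))) = -5*(5 + (-11*1/18 + ⅔)) = -5*(5 + (-11/18 + ⅔)) = -5*(5 + 1/18) = -5*91/18 = -455/18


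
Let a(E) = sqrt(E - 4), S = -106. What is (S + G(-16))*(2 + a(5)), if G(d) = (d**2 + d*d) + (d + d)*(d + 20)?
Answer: 834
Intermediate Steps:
a(E) = sqrt(-4 + E)
G(d) = 2*d**2 + 2*d*(20 + d) (G(d) = (d**2 + d**2) + (2*d)*(20 + d) = 2*d**2 + 2*d*(20 + d))
(S + G(-16))*(2 + a(5)) = (-106 + 4*(-16)*(10 - 16))*(2 + sqrt(-4 + 5)) = (-106 + 4*(-16)*(-6))*(2 + sqrt(1)) = (-106 + 384)*(2 + 1) = 278*3 = 834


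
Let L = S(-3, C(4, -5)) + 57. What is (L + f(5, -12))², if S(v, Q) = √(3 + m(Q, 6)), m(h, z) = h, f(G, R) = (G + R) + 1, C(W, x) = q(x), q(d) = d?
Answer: (51 + I*√2)² ≈ 2599.0 + 144.25*I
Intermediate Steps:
C(W, x) = x
f(G, R) = 1 + G + R
S(v, Q) = √(3 + Q)
L = 57 + I*√2 (L = √(3 - 5) + 57 = √(-2) + 57 = I*√2 + 57 = 57 + I*√2 ≈ 57.0 + 1.4142*I)
(L + f(5, -12))² = ((57 + I*√2) + (1 + 5 - 12))² = ((57 + I*√2) - 6)² = (51 + I*√2)²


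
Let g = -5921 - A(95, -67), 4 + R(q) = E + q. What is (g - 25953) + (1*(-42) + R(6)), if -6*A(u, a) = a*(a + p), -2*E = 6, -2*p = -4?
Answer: -187147/6 ≈ -31191.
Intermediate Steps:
p = 2 (p = -½*(-4) = 2)
E = -3 (E = -½*6 = -3)
R(q) = -7 + q (R(q) = -4 + (-3 + q) = -7 + q)
A(u, a) = -a*(2 + a)/6 (A(u, a) = -a*(a + 2)/6 = -a*(2 + a)/6)
g = -31171/6 (g = -5921 - (-1)*(-67)*(2 - 67)/6 = -5921 - (-1)*(-67)*(-65)/6 = -5921 - 1*(-4355/6) = -5921 + 4355/6 = -31171/6 ≈ -5195.2)
(g - 25953) + (1*(-42) + R(6)) = (-31171/6 - 25953) + (1*(-42) + (-7 + 6)) = -186889/6 + (-42 - 1) = -186889/6 - 43 = -187147/6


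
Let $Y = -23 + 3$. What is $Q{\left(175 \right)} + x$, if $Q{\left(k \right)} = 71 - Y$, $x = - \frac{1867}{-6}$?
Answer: $\frac{2413}{6} \approx 402.17$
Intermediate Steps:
$x = \frac{1867}{6}$ ($x = \left(-1867\right) \left(- \frac{1}{6}\right) = \frac{1867}{6} \approx 311.17$)
$Y = -20$
$Q{\left(k \right)} = 91$ ($Q{\left(k \right)} = 71 - -20 = 71 + 20 = 91$)
$Q{\left(175 \right)} + x = 91 + \frac{1867}{6} = \frac{2413}{6}$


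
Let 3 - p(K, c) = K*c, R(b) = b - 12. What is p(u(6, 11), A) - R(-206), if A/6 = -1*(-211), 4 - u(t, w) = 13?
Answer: 11615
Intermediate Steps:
u(t, w) = -9 (u(t, w) = 4 - 1*13 = 4 - 13 = -9)
A = 1266 (A = 6*(-1*(-211)) = 6*211 = 1266)
R(b) = -12 + b
p(K, c) = 3 - K*c
p(u(6, 11), A) - R(-206) = (3 - 1*(-9)*1266) - (-12 - 206) = (3 + 11394) - 1*(-218) = 11397 + 218 = 11615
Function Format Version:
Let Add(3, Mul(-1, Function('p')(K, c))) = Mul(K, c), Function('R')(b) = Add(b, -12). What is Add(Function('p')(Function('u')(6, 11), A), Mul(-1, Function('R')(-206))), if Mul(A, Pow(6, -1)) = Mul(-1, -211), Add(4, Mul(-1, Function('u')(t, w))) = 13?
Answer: 11615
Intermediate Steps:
Function('u')(t, w) = -9 (Function('u')(t, w) = Add(4, Mul(-1, 13)) = Add(4, -13) = -9)
A = 1266 (A = Mul(6, Mul(-1, -211)) = Mul(6, 211) = 1266)
Function('R')(b) = Add(-12, b)
Function('p')(K, c) = Add(3, Mul(-1, K, c)) (Function('p')(K, c) = Add(3, Mul(-1, Mul(K, c))) = Add(3, Mul(-1, K, c)))
Add(Function('p')(Function('u')(6, 11), A), Mul(-1, Function('R')(-206))) = Add(Add(3, Mul(-1, -9, 1266)), Mul(-1, Add(-12, -206))) = Add(Add(3, 11394), Mul(-1, -218)) = Add(11397, 218) = 11615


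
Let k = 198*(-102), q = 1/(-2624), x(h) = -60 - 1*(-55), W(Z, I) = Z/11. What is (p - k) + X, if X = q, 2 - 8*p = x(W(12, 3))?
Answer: 52996599/2624 ≈ 20197.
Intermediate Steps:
W(Z, I) = Z/11 (W(Z, I) = Z*(1/11) = Z/11)
x(h) = -5 (x(h) = -60 + 55 = -5)
q = -1/2624 ≈ -0.00038110
k = -20196
p = 7/8 (p = ¼ - ⅛*(-5) = ¼ + 5/8 = 7/8 ≈ 0.87500)
X = -1/2624 ≈ -0.00038110
(p - k) + X = (7/8 - 1*(-20196)) - 1/2624 = (7/8 + 20196) - 1/2624 = 161575/8 - 1/2624 = 52996599/2624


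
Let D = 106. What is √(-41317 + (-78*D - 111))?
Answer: 4*I*√3106 ≈ 222.93*I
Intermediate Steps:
√(-41317 + (-78*D - 111)) = √(-41317 + (-78*106 - 111)) = √(-41317 + (-8268 - 111)) = √(-41317 - 8379) = √(-49696) = 4*I*√3106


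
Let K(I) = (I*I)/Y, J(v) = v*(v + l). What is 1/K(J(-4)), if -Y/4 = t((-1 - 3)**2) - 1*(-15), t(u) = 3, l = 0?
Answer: -9/32 ≈ -0.28125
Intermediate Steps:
Y = -72 (Y = -4*(3 - 1*(-15)) = -4*(3 + 15) = -4*18 = -72)
J(v) = v**2 (J(v) = v*(v + 0) = v*v = v**2)
K(I) = -I**2/72 (K(I) = (I*I)/(-72) = I**2*(-1/72) = -I**2/72)
1/K(J(-4)) = 1/(-((-4)**2)**2/72) = 1/(-1/72*16**2) = 1/(-1/72*256) = 1/(-32/9) = -9/32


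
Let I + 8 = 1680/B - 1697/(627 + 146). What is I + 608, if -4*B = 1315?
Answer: 120494177/203299 ≈ 592.69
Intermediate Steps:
B = -1315/4 (B = -¼*1315 = -1315/4 ≈ -328.75)
I = -3111615/203299 (I = -8 + (1680/(-1315/4) - 1697/(627 + 146)) = -8 + (1680*(-4/1315) - 1697/773) = -8 + (-1344/263 - 1697*1/773) = -8 + (-1344/263 - 1697/773) = -8 - 1485223/203299 = -3111615/203299 ≈ -15.306)
I + 608 = -3111615/203299 + 608 = 120494177/203299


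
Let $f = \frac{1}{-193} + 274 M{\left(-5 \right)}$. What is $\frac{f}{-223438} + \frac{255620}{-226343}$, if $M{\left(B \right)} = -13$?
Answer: $- \frac{10867634417899}{9760710056162} \approx -1.1134$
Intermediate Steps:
$f = - \frac{687467}{193}$ ($f = \frac{1}{-193} + 274 \left(-13\right) = - \frac{1}{193} - 3562 = - \frac{687467}{193} \approx -3562.0$)
$\frac{f}{-223438} + \frac{255620}{-226343} = - \frac{687467}{193 \left(-223438\right)} + \frac{255620}{-226343} = \left(- \frac{687467}{193}\right) \left(- \frac{1}{223438}\right) + 255620 \left(- \frac{1}{226343}\right) = \frac{687467}{43123534} - \frac{255620}{226343} = - \frac{10867634417899}{9760710056162}$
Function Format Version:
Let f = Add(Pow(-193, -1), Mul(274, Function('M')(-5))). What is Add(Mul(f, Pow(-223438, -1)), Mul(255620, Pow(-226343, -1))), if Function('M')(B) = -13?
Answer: Rational(-10867634417899, 9760710056162) ≈ -1.1134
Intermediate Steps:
f = Rational(-687467, 193) (f = Add(Pow(-193, -1), Mul(274, -13)) = Add(Rational(-1, 193), -3562) = Rational(-687467, 193) ≈ -3562.0)
Add(Mul(f, Pow(-223438, -1)), Mul(255620, Pow(-226343, -1))) = Add(Mul(Rational(-687467, 193), Pow(-223438, -1)), Mul(255620, Pow(-226343, -1))) = Add(Mul(Rational(-687467, 193), Rational(-1, 223438)), Mul(255620, Rational(-1, 226343))) = Add(Rational(687467, 43123534), Rational(-255620, 226343)) = Rational(-10867634417899, 9760710056162)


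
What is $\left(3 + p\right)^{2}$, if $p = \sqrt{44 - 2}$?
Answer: $\left(3 + \sqrt{42}\right)^{2} \approx 89.884$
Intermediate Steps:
$p = \sqrt{42} \approx 6.4807$
$\left(3 + p\right)^{2} = \left(3 + \sqrt{42}\right)^{2}$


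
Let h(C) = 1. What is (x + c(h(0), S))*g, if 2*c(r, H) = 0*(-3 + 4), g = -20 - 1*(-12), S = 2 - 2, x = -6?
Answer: 48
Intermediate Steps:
S = 0
g = -8 (g = -20 + 12 = -8)
c(r, H) = 0 (c(r, H) = (0*(-3 + 4))/2 = (0*1)/2 = (½)*0 = 0)
(x + c(h(0), S))*g = (-6 + 0)*(-8) = -6*(-8) = 48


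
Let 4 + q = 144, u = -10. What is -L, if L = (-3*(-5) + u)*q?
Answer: -700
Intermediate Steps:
q = 140 (q = -4 + 144 = 140)
L = 700 (L = (-3*(-5) - 10)*140 = (15 - 10)*140 = 5*140 = 700)
-L = -1*700 = -700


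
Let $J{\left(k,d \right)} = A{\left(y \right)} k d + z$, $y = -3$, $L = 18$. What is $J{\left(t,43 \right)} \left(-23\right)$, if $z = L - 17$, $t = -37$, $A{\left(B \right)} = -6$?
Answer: $-219581$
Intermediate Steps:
$z = 1$ ($z = 18 - 17 = 1$)
$J{\left(k,d \right)} = 1 - 6 d k$ ($J{\left(k,d \right)} = - 6 k d + 1 = - 6 d k + 1 = 1 - 6 d k$)
$J{\left(t,43 \right)} \left(-23\right) = \left(1 - 258 \left(-37\right)\right) \left(-23\right) = \left(1 + 9546\right) \left(-23\right) = 9547 \left(-23\right) = -219581$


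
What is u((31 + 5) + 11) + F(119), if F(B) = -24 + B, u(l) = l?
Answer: 142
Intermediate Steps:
u((31 + 5) + 11) + F(119) = ((31 + 5) + 11) + (-24 + 119) = (36 + 11) + 95 = 47 + 95 = 142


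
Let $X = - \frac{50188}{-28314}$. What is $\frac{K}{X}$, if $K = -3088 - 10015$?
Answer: $- \frac{185499171}{25094} \approx -7392.2$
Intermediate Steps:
$K = -13103$
$X = \frac{25094}{14157}$ ($X = \left(-50188\right) \left(- \frac{1}{28314}\right) = \frac{25094}{14157} \approx 1.7726$)
$\frac{K}{X} = - \frac{13103}{\frac{25094}{14157}} = \left(-13103\right) \frac{14157}{25094} = - \frac{185499171}{25094}$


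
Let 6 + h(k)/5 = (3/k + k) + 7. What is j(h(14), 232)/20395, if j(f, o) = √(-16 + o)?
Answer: 6*√6/20395 ≈ 0.00072061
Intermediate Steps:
h(k) = 5 + 5*k + 15/k (h(k) = -30 + 5*((3/k + k) + 7) = -30 + 5*((k + 3/k) + 7) = -30 + 5*(7 + k + 3/k) = -30 + (35 + 5*k + 15/k) = 5 + 5*k + 15/k)
j(h(14), 232)/20395 = √(-16 + 232)/20395 = √216*(1/20395) = (6*√6)*(1/20395) = 6*√6/20395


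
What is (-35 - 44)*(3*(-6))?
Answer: 1422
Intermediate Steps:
(-35 - 44)*(3*(-6)) = -79*(-18) = 1422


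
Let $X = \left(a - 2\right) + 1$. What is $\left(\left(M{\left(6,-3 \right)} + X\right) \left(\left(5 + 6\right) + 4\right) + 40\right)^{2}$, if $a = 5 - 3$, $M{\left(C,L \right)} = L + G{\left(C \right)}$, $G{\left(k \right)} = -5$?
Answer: $4225$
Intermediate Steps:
$M{\left(C,L \right)} = -5 + L$ ($M{\left(C,L \right)} = L - 5 = -5 + L$)
$a = 2$
$X = 1$ ($X = \left(2 - 2\right) + 1 = 0 + 1 = 1$)
$\left(\left(M{\left(6,-3 \right)} + X\right) \left(\left(5 + 6\right) + 4\right) + 40\right)^{2} = \left(\left(\left(-5 - 3\right) + 1\right) \left(\left(5 + 6\right) + 4\right) + 40\right)^{2} = \left(\left(-8 + 1\right) \left(11 + 4\right) + 40\right)^{2} = \left(\left(-7\right) 15 + 40\right)^{2} = \left(-105 + 40\right)^{2} = \left(-65\right)^{2} = 4225$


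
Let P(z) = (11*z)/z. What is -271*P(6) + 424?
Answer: -2557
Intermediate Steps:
P(z) = 11
-271*P(6) + 424 = -271*11 + 424 = -2981 + 424 = -2557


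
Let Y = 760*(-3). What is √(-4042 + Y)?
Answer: I*√6322 ≈ 79.511*I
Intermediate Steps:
Y = -2280
√(-4042 + Y) = √(-4042 - 2280) = √(-6322) = I*√6322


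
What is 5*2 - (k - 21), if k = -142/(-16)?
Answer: 177/8 ≈ 22.125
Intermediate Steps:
k = 71/8 (k = -142*(-1/16) = 71/8 ≈ 8.8750)
5*2 - (k - 21) = 5*2 - (71/8 - 21) = 10 - 1*(-97/8) = 10 + 97/8 = 177/8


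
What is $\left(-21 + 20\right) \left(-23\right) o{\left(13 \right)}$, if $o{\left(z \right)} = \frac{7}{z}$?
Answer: $\frac{161}{13} \approx 12.385$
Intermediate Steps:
$\left(-21 + 20\right) \left(-23\right) o{\left(13 \right)} = \left(-21 + 20\right) \left(-23\right) \frac{7}{13} = \left(-1\right) \left(-23\right) 7 \cdot \frac{1}{13} = 23 \cdot \frac{7}{13} = \frac{161}{13}$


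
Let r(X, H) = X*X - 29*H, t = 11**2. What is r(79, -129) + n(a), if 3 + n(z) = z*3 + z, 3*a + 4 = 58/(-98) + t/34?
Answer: 24934079/2499 ≈ 9977.6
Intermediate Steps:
t = 121
r(X, H) = X**2 - 29*H
a = -1721/4998 (a = -4/3 + (58/(-98) + 121/34)/3 = -4/3 + (58*(-1/98) + 121*(1/34))/3 = -4/3 + (-29/49 + 121/34)/3 = -4/3 + (1/3)*(4943/1666) = -4/3 + 4943/4998 = -1721/4998 ≈ -0.34434)
n(z) = -3 + 4*z (n(z) = -3 + (z*3 + z) = -3 + (3*z + z) = -3 + 4*z)
r(79, -129) + n(a) = (79**2 - 29*(-129)) + (-3 + 4*(-1721/4998)) = (6241 + 3741) + (-3 - 3442/2499) = 9982 - 10939/2499 = 24934079/2499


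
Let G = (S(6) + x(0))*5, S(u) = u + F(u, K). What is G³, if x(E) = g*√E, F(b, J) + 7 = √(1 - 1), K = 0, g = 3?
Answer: -125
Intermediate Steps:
F(b, J) = -7 (F(b, J) = -7 + √(1 - 1) = -7 + √0 = -7 + 0 = -7)
x(E) = 3*√E
S(u) = -7 + u (S(u) = u - 7 = -7 + u)
G = -5 (G = ((-7 + 6) + 3*√0)*5 = (-1 + 3*0)*5 = (-1 + 0)*5 = -1*5 = -5)
G³ = (-5)³ = -125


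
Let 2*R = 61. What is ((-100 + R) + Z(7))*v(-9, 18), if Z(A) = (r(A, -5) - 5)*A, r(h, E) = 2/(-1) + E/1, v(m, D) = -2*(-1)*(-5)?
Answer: 1535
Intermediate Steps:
R = 61/2 (R = (½)*61 = 61/2 ≈ 30.500)
v(m, D) = -10 (v(m, D) = 2*(-5) = -10)
r(h, E) = -2 + E (r(h, E) = 2*(-1) + E*1 = -2 + E)
Z(A) = -12*A (Z(A) = ((-2 - 5) - 5)*A = (-7 - 5)*A = -12*A)
((-100 + R) + Z(7))*v(-9, 18) = ((-100 + 61/2) - 12*7)*(-10) = (-139/2 - 84)*(-10) = -307/2*(-10) = 1535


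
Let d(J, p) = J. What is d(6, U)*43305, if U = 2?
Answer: 259830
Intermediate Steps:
d(6, U)*43305 = 6*43305 = 259830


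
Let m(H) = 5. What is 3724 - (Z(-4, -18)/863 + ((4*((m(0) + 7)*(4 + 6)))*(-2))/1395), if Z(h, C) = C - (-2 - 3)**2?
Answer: 298943747/80259 ≈ 3724.7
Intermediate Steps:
Z(h, C) = -25 + C (Z(h, C) = C - 1*(-5)**2 = C - 1*25 = C - 25 = -25 + C)
3724 - (Z(-4, -18)/863 + ((4*((m(0) + 7)*(4 + 6)))*(-2))/1395) = 3724 - ((-25 - 18)/863 + ((4*((5 + 7)*(4 + 6)))*(-2))/1395) = 3724 - (-43*1/863 + ((4*(12*10))*(-2))*(1/1395)) = 3724 - (-43/863 + ((4*120)*(-2))*(1/1395)) = 3724 - (-43/863 + (480*(-2))*(1/1395)) = 3724 - (-43/863 - 960*1/1395) = 3724 - (-43/863 - 64/93) = 3724 - 1*(-59231/80259) = 3724 + 59231/80259 = 298943747/80259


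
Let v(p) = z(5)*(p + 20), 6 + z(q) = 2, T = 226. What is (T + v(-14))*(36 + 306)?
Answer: 69084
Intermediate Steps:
z(q) = -4 (z(q) = -6 + 2 = -4)
v(p) = -80 - 4*p (v(p) = -4*(p + 20) = -4*(20 + p) = -80 - 4*p)
(T + v(-14))*(36 + 306) = (226 + (-80 - 4*(-14)))*(36 + 306) = (226 + (-80 + 56))*342 = (226 - 24)*342 = 202*342 = 69084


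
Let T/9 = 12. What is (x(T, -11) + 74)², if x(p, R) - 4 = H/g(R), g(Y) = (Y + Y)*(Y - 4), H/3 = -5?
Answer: 2941225/484 ≈ 6076.9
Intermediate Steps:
H = -15 (H = 3*(-5) = -15)
T = 108 (T = 9*12 = 108)
g(Y) = 2*Y*(-4 + Y) (g(Y) = (2*Y)*(-4 + Y) = 2*Y*(-4 + Y))
x(p, R) = 4 - 15/(2*R*(-4 + R)) (x(p, R) = 4 - 15*1/(2*R*(-4 + R)) = 4 - 15/(2*R*(-4 + R)))
(x(T, -11) + 74)² = ((½)*(-15 + 8*(-11)*(-4 - 11))/(-11*(-4 - 11)) + 74)² = ((½)*(-1/11)*(-15 + 8*(-11)*(-15))/(-15) + 74)² = ((½)*(-1/11)*(-1/15)*(-15 + 1320) + 74)² = ((½)*(-1/11)*(-1/15)*1305 + 74)² = (87/22 + 74)² = (1715/22)² = 2941225/484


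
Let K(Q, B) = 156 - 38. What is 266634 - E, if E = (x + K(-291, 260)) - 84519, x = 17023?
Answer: 334012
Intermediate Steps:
K(Q, B) = 118
E = -67378 (E = (17023 + 118) - 84519 = 17141 - 84519 = -67378)
266634 - E = 266634 - 1*(-67378) = 266634 + 67378 = 334012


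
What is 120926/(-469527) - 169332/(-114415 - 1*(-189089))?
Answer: -44267987044/17530729599 ≈ -2.5252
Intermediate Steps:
120926/(-469527) - 169332/(-114415 - 1*(-189089)) = 120926*(-1/469527) - 169332/(-114415 + 189089) = -120926/469527 - 169332/74674 = -120926/469527 - 169332*1/74674 = -120926/469527 - 84666/37337 = -44267987044/17530729599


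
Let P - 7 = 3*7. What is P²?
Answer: 784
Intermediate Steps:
P = 28 (P = 7 + 3*7 = 7 + 21 = 28)
P² = 28² = 784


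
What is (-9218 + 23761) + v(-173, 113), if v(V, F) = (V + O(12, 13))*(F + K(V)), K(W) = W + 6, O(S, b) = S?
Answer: 23237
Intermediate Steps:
K(W) = 6 + W
v(V, F) = (12 + V)*(6 + F + V) (v(V, F) = (V + 12)*(F + (6 + V)) = (12 + V)*(6 + F + V))
(-9218 + 23761) + v(-173, 113) = (-9218 + 23761) + (72 + (-173)² + 12*113 + 18*(-173) + 113*(-173)) = 14543 + (72 + 29929 + 1356 - 3114 - 19549) = 14543 + 8694 = 23237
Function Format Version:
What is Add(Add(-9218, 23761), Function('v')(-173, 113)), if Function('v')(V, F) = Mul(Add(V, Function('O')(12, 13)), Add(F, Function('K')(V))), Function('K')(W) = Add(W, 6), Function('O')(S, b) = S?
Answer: 23237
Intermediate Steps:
Function('K')(W) = Add(6, W)
Function('v')(V, F) = Mul(Add(12, V), Add(6, F, V)) (Function('v')(V, F) = Mul(Add(V, 12), Add(F, Add(6, V))) = Mul(Add(12, V), Add(6, F, V)))
Add(Add(-9218, 23761), Function('v')(-173, 113)) = Add(Add(-9218, 23761), Add(72, Pow(-173, 2), Mul(12, 113), Mul(18, -173), Mul(113, -173))) = Add(14543, Add(72, 29929, 1356, -3114, -19549)) = Add(14543, 8694) = 23237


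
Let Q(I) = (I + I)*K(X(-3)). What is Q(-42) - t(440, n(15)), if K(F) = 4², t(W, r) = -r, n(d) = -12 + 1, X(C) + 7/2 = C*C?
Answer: -1355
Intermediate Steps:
X(C) = -7/2 + C² (X(C) = -7/2 + C*C = -7/2 + C²)
n(d) = -11
K(F) = 16
Q(I) = 32*I (Q(I) = (I + I)*16 = (2*I)*16 = 32*I)
Q(-42) - t(440, n(15)) = 32*(-42) - (-1)*(-11) = -1344 - 1*11 = -1344 - 11 = -1355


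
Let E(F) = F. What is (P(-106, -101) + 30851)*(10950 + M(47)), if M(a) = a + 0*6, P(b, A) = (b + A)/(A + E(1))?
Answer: 33929121079/100 ≈ 3.3929e+8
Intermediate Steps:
P(b, A) = (A + b)/(1 + A) (P(b, A) = (b + A)/(A + 1) = (A + b)/(1 + A))
M(a) = a (M(a) = a + 0 = a)
(P(-106, -101) + 30851)*(10950 + M(47)) = ((-101 - 106)/(1 - 101) + 30851)*(10950 + 47) = (-207/(-100) + 30851)*10997 = (-1/100*(-207) + 30851)*10997 = (207/100 + 30851)*10997 = (3085307/100)*10997 = 33929121079/100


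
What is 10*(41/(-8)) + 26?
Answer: -101/4 ≈ -25.250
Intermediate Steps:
10*(41/(-8)) + 26 = 10*(41*(-1/8)) + 26 = 10*(-41/8) + 26 = -205/4 + 26 = -101/4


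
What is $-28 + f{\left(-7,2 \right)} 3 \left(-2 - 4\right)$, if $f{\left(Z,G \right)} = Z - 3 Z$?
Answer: $-280$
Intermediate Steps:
$f{\left(Z,G \right)} = - 2 Z$
$-28 + f{\left(-7,2 \right)} 3 \left(-2 - 4\right) = -28 + \left(-2\right) \left(-7\right) 3 \left(-2 - 4\right) = -28 + 14 \cdot 3 \left(-6\right) = -28 + 14 \left(-18\right) = -28 - 252 = -280$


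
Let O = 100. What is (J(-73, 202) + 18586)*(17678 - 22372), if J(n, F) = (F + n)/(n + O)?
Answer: -785385998/9 ≈ -8.7265e+7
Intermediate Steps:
J(n, F) = (F + n)/(100 + n) (J(n, F) = (F + n)/(n + 100) = (F + n)/(100 + n))
(J(-73, 202) + 18586)*(17678 - 22372) = ((202 - 73)/(100 - 73) + 18586)*(17678 - 22372) = (129/27 + 18586)*(-4694) = ((1/27)*129 + 18586)*(-4694) = (43/9 + 18586)*(-4694) = (167317/9)*(-4694) = -785385998/9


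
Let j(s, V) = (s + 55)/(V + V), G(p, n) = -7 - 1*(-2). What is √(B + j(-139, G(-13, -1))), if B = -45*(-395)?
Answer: √444585/5 ≈ 133.35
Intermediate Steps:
G(p, n) = -5 (G(p, n) = -7 + 2 = -5)
j(s, V) = (55 + s)/(2*V) (j(s, V) = (55 + s)/((2*V)) = (55 + s)*(1/(2*V)) = (55 + s)/(2*V))
B = 17775
√(B + j(-139, G(-13, -1))) = √(17775 + (½)*(55 - 139)/(-5)) = √(17775 + (½)*(-⅕)*(-84)) = √(17775 + 42/5) = √(88917/5) = √444585/5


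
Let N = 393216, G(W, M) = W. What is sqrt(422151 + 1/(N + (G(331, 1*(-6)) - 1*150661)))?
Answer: sqrt(24904211031513282)/242886 ≈ 649.73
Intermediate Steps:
sqrt(422151 + 1/(N + (G(331, 1*(-6)) - 1*150661))) = sqrt(422151 + 1/(393216 + (331 - 1*150661))) = sqrt(422151 + 1/(393216 + (331 - 150661))) = sqrt(422151 + 1/(393216 - 150330)) = sqrt(422151 + 1/242886) = sqrt(102534567787/242886) = sqrt(24904211031513282)/242886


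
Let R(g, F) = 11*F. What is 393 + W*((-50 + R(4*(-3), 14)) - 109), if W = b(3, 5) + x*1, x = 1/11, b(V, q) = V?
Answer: 4153/11 ≈ 377.55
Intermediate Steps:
x = 1/11 ≈ 0.090909
W = 34/11 (W = 3 + (1/11)*1 = 3 + 1/11 = 34/11 ≈ 3.0909)
393 + W*((-50 + R(4*(-3), 14)) - 109) = 393 + 34*((-50 + 11*14) - 109)/11 = 393 + 34*((-50 + 154) - 109)/11 = 393 + 34*(104 - 109)/11 = 393 + (34/11)*(-5) = 393 - 170/11 = 4153/11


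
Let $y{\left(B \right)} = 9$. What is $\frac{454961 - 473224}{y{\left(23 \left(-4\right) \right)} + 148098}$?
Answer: $- \frac{18263}{148107} \approx -0.12331$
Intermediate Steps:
$\frac{454961 - 473224}{y{\left(23 \left(-4\right) \right)} + 148098} = \frac{454961 - 473224}{9 + 148098} = - \frac{18263}{148107}$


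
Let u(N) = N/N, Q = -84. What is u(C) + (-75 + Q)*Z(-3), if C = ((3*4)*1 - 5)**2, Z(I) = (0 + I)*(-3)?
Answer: -1430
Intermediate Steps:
Z(I) = -3*I (Z(I) = I*(-3) = -3*I)
C = 49 (C = (12*1 - 5)**2 = (12 - 5)**2 = 7**2 = 49)
u(N) = 1
u(C) + (-75 + Q)*Z(-3) = 1 + (-75 - 84)*(-3*(-3)) = 1 - 159*9 = 1 - 1431 = -1430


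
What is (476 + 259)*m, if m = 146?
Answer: 107310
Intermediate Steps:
(476 + 259)*m = (476 + 259)*146 = 735*146 = 107310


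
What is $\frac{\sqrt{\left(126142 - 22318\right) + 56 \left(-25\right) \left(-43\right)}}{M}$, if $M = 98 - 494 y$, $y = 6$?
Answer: $- \frac{\sqrt{41006}}{1433} \approx -0.14131$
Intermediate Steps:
$M = -2866$ ($M = 98 - 2964 = -2866$)
$\frac{\sqrt{\left(126142 - 22318\right) + 56 \left(-25\right) \left(-43\right)}}{M} = \frac{\sqrt{\left(126142 - 22318\right) + 56 \left(-25\right) \left(-43\right)}}{-2866} = \sqrt{103824 - -60200} \left(- \frac{1}{2866}\right) = \sqrt{103824 + 60200} \left(- \frac{1}{2866}\right) = \sqrt{164024} \left(- \frac{1}{2866}\right) = 2 \sqrt{41006} \left(- \frac{1}{2866}\right) = - \frac{\sqrt{41006}}{1433}$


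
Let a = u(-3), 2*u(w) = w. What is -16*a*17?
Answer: 408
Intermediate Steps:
u(w) = w/2
a = -3/2 (a = (½)*(-3) = -3/2 ≈ -1.5000)
-16*a*17 = -16*(-3/2)*17 = 24*17 = 408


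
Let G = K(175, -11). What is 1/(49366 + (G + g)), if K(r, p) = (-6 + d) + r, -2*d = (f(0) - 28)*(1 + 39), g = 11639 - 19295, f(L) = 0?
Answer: 1/42439 ≈ 2.3563e-5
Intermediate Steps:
g = -7656
d = 560 (d = -(0 - 28)*(1 + 39)/2 = -(-14)*40 = -½*(-1120) = 560)
K(r, p) = 554 + r (K(r, p) = (-6 + 560) + r = 554 + r)
G = 729 (G = 554 + 175 = 729)
1/(49366 + (G + g)) = 1/(49366 + (729 - 7656)) = 1/(49366 - 6927) = 1/42439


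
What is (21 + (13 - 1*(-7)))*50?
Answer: 2050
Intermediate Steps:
(21 + (13 - 1*(-7)))*50 = (21 + (13 + 7))*50 = (21 + 20)*50 = 41*50 = 2050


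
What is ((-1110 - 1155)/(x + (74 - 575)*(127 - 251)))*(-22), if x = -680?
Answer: 24915/30722 ≈ 0.81098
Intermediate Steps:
((-1110 - 1155)/(x + (74 - 575)*(127 - 251)))*(-22) = ((-1110 - 1155)/(-680 + (74 - 575)*(127 - 251)))*(-22) = -2265/(-680 - 501*(-124))*(-22) = -2265/(-680 + 62124)*(-22) = -2265/61444*(-22) = 24915/30722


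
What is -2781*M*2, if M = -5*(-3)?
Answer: -83430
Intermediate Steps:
M = 15
-2781*M*2 = -41715*2 = -2781*30 = -83430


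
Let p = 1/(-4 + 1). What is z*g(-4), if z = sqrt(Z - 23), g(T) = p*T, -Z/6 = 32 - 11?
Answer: 4*I*sqrt(149)/3 ≈ 16.275*I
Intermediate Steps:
p = -1/3 (p = 1/(-3) = -1/3 ≈ -0.33333)
Z = -126 (Z = -6*(32 - 11) = -6*21 = -126)
g(T) = -T/3
z = I*sqrt(149) (z = sqrt(-126 - 23) = sqrt(-149) = I*sqrt(149) ≈ 12.207*I)
z*g(-4) = (I*sqrt(149))*(-1/3*(-4)) = (I*sqrt(149))*(4/3) = 4*I*sqrt(149)/3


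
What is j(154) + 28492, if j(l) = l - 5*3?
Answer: 28631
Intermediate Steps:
j(l) = -15 + l (j(l) = l - 15 = -15 + l)
j(154) + 28492 = (-15 + 154) + 28492 = 139 + 28492 = 28631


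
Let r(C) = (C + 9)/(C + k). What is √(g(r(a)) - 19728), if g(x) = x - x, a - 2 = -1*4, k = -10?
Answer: 12*I*√137 ≈ 140.46*I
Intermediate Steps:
a = -2 (a = 2 - 1*4 = 2 - 4 = -2)
r(C) = (9 + C)/(-10 + C) (r(C) = (C + 9)/(C - 10) = (9 + C)/(-10 + C))
g(x) = 0
√(g(r(a)) - 19728) = √(0 - 19728) = √(-19728) = 12*I*√137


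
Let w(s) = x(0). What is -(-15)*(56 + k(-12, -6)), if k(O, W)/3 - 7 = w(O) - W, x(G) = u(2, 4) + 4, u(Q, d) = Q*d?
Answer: 1965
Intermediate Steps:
x(G) = 12 (x(G) = 2*4 + 4 = 8 + 4 = 12)
w(s) = 12
k(O, W) = 57 - 3*W (k(O, W) = 21 + 3*(12 - W) = 21 + (36 - 3*W) = 57 - 3*W)
-(-15)*(56 + k(-12, -6)) = -(-15)*(56 + (57 - 3*(-6))) = -(-15)*(56 + (57 + 18)) = -(-15)*(56 + 75) = -(-15)*131 = -1*(-1965) = 1965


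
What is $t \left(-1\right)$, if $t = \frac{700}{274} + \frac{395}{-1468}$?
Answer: $- \frac{459685}{201116} \approx -2.2857$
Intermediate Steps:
$t = \frac{459685}{201116}$ ($t = 700 \cdot \frac{1}{274} + 395 \left(- \frac{1}{1468}\right) = \frac{350}{137} - \frac{395}{1468} = \frac{459685}{201116} \approx 2.2857$)
$t \left(-1\right) = \frac{459685}{201116} \left(-1\right) = - \frac{459685}{201116}$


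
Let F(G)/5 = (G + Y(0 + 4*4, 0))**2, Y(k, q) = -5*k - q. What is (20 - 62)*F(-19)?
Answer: -2058210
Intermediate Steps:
Y(k, q) = -q - 5*k
F(G) = 5*(-80 + G)**2 (F(G) = 5*(G + (-1*0 - 5*(0 + 4*4)))**2 = 5*(G + (0 - 5*(0 + 16)))**2 = 5*(G + (0 - 5*16))**2 = 5*(G + (0 - 80))**2 = 5*(G - 80)**2 = 5*(-80 + G)**2)
(20 - 62)*F(-19) = (20 - 62)*(5*(-80 - 19)**2) = -210*(-99)**2 = -210*9801 = -42*49005 = -2058210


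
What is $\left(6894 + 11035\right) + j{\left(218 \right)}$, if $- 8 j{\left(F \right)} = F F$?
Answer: $\frac{23977}{2} \approx 11989.0$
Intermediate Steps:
$j{\left(F \right)} = - \frac{F^{2}}{8}$ ($j{\left(F \right)} = - \frac{F F}{8} = - \frac{F^{2}}{8}$)
$\left(6894 + 11035\right) + j{\left(218 \right)} = \left(6894 + 11035\right) - \frac{218^{2}}{8} = 17929 - \frac{11881}{2} = \frac{23977}{2}$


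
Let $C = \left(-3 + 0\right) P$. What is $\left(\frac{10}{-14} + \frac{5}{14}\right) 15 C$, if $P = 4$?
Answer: $\frac{450}{7} \approx 64.286$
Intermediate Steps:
$C = -12$ ($C = \left(-3 + 0\right) 4 = \left(-3\right) 4 = -12$)
$\left(\frac{10}{-14} + \frac{5}{14}\right) 15 C = \left(\frac{10}{-14} + \frac{5}{14}\right) 15 \left(-12\right) = \left(10 \left(- \frac{1}{14}\right) + 5 \cdot \frac{1}{14}\right) 15 \left(-12\right) = \left(- \frac{5}{7} + \frac{5}{14}\right) 15 \left(-12\right) = \left(- \frac{5}{14}\right) 15 \left(-12\right) = \left(- \frac{75}{14}\right) \left(-12\right) = \frac{450}{7}$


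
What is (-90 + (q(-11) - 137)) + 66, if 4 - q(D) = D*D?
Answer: -278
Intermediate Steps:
q(D) = 4 - D² (q(D) = 4 - D*D = 4 - D²)
(-90 + (q(-11) - 137)) + 66 = (-90 + ((4 - 1*(-11)²) - 137)) + 66 = (-90 + ((4 - 1*121) - 137)) + 66 = (-90 + ((4 - 121) - 137)) + 66 = (-90 + (-117 - 137)) + 66 = (-90 - 254) + 66 = -344 + 66 = -278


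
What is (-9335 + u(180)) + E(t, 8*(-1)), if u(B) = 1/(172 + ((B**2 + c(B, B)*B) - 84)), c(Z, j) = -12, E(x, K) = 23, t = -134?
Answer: -282414335/30328 ≈ -9312.0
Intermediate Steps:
u(B) = 1/(88 + B**2 - 12*B) (u(B) = 1/(172 + ((B**2 - 12*B) - 84)) = 1/(172 + (-84 + B**2 - 12*B)) = 1/(88 + B**2 - 12*B))
(-9335 + u(180)) + E(t, 8*(-1)) = (-9335 + 1/(88 + 180**2 - 12*180)) + 23 = (-9335 + 1/(88 + 32400 - 2160)) + 23 = (-9335 + 1/30328) + 23 = -283111879/30328 + 23 = -282414335/30328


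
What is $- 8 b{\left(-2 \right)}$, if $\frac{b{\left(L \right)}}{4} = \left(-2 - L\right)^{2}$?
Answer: $0$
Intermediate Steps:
$b{\left(L \right)} = 4 \left(-2 - L\right)^{2}$
$- 8 b{\left(-2 \right)} = - 8 \cdot 4 \left(2 - 2\right)^{2} = - 8 \cdot 4 \cdot 0^{2} = - 8 \cdot 4 \cdot 0 = \left(-8\right) 0 = 0$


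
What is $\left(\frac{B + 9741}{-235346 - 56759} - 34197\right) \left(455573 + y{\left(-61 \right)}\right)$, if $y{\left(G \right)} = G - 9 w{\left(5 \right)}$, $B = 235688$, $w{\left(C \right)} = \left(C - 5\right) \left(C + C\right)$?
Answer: $- \frac{4550273404248368}{292105} \approx -1.5578 \cdot 10^{10}$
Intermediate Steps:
$w{\left(C \right)} = 2 C \left(-5 + C\right)$ ($w{\left(C \right)} = \left(-5 + C\right) 2 C = 2 C \left(-5 + C\right)$)
$y{\left(G \right)} = G$ ($y{\left(G \right)} = G - 9 \cdot 2 \cdot 5 \left(-5 + 5\right) = G - 9 \cdot 2 \cdot 5 \cdot 0 = G - 0 = G + 0 = G$)
$\left(\frac{B + 9741}{-235346 - 56759} - 34197\right) \left(455573 + y{\left(-61 \right)}\right) = \left(\frac{235688 + 9741}{-235346 - 56759} - 34197\right) \left(455573 - 61\right) = \left(\frac{245429}{-292105} - 34197\right) 455512 = \left(245429 \left(- \frac{1}{292105}\right) - 34197\right) 455512 = \left(- \frac{245429}{292105} - 34197\right) 455512 = \left(- \frac{9989360114}{292105}\right) 455512 = - \frac{4550273404248368}{292105}$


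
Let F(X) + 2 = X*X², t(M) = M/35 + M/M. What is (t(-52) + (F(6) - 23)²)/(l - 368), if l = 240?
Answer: -638409/2240 ≈ -285.00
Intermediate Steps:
t(M) = 1 + M/35 (t(M) = M*(1/35) + 1 = M/35 + 1 = 1 + M/35)
F(X) = -2 + X³ (F(X) = -2 + X*X² = -2 + X³)
(t(-52) + (F(6) - 23)²)/(l - 368) = ((1 + (1/35)*(-52)) + ((-2 + 6³) - 23)²)/(240 - 368) = ((1 - 52/35) + ((-2 + 216) - 23)²)/(-128) = (-17/35 + (214 - 23)²)*(-1/128) = (-17/35 + 191²)*(-1/128) = (-17/35 + 36481)*(-1/128) = (1276818/35)*(-1/128) = -638409/2240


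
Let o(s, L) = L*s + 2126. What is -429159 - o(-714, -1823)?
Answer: -1732907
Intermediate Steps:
o(s, L) = 2126 + L*s
-429159 - o(-714, -1823) = -429159 - (2126 - 1823*(-714)) = -429159 - (2126 + 1301622) = -429159 - 1*1303748 = -429159 - 1303748 = -1732907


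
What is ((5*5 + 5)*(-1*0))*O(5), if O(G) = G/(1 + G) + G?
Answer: 0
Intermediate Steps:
O(G) = G + G/(1 + G) (O(G) = G/(1 + G) + G = G + G/(1 + G))
((5*5 + 5)*(-1*0))*O(5) = ((5*5 + 5)*(-1*0))*(5*(2 + 5)/(1 + 5)) = ((25 + 5)*0)*(5*7/6) = (30*0)*(5*(1/6)*7) = 0*(35/6) = 0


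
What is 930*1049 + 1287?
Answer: 976857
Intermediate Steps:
930*1049 + 1287 = 975570 + 1287 = 976857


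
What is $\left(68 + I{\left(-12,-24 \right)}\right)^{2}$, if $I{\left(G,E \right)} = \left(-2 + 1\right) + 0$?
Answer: $4489$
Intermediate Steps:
$I{\left(G,E \right)} = -1$ ($I{\left(G,E \right)} = -1 + 0 = -1$)
$\left(68 + I{\left(-12,-24 \right)}\right)^{2} = \left(68 - 1\right)^{2} = 67^{2} = 4489$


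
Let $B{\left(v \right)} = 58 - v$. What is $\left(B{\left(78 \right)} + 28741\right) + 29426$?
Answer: $58147$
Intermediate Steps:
$\left(B{\left(78 \right)} + 28741\right) + 29426 = \left(\left(58 - 78\right) + 28741\right) + 29426 = \left(-20 + 28741\right) + 29426 = 28721 + 29426 = 58147$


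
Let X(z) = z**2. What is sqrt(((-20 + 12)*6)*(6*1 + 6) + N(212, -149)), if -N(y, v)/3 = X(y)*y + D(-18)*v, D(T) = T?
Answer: I*sqrt(28593006) ≈ 5347.2*I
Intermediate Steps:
N(y, v) = -3*y**3 + 54*v (N(y, v) = -3*(y**2*y - 18*v) = -3*(y**3 - 18*v) = -3*y**3 + 54*v)
sqrt(((-20 + 12)*6)*(6*1 + 6) + N(212, -149)) = sqrt(((-20 + 12)*6)*(6*1 + 6) + (-3*212**3 + 54*(-149))) = sqrt((-8*6)*(6 + 6) + (-3*9528128 - 8046)) = sqrt(-48*12 + (-28584384 - 8046)) = sqrt(-576 - 28592430) = sqrt(-28593006) = I*sqrt(28593006)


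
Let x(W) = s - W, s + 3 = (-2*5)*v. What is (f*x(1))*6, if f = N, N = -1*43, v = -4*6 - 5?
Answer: -73788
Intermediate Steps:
v = -29 (v = -24 - 5 = -29)
s = 287 (s = -3 - 2*5*(-29) = -3 - 10*(-29) = -3 + 290 = 287)
x(W) = 287 - W
N = -43
f = -43
(f*x(1))*6 = -43*(287 - 1*1)*6 = -43*(287 - 1)*6 = -43*286*6 = -12298*6 = -73788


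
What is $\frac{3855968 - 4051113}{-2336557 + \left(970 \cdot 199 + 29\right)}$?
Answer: $\frac{195145}{2143498} \approx 0.09104$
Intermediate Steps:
$\frac{3855968 - 4051113}{-2336557 + \left(970 \cdot 199 + 29\right)} = - \frac{195145}{-2336557 + \left(193030 + 29\right)} = - \frac{195145}{-2336557 + 193059} = - \frac{195145}{-2143498} = \left(-195145\right) \left(- \frac{1}{2143498}\right) = \frac{195145}{2143498}$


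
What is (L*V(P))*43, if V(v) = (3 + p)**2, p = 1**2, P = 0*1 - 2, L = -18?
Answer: -12384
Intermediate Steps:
P = -2 (P = 0 - 2 = -2)
p = 1
V(v) = 16 (V(v) = (3 + 1)**2 = 4**2 = 16)
(L*V(P))*43 = -18*16*43 = -288*43 = -12384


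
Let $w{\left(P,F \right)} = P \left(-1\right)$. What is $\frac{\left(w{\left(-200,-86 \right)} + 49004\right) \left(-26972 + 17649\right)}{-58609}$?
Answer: $\frac{458728892}{58609} \approx 7826.9$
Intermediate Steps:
$w{\left(P,F \right)} = - P$
$\frac{\left(w{\left(-200,-86 \right)} + 49004\right) \left(-26972 + 17649\right)}{-58609} = \frac{\left(\left(-1\right) \left(-200\right) + 49004\right) \left(-26972 + 17649\right)}{-58609} = \left(200 + 49004\right) \left(-9323\right) \left(- \frac{1}{58609}\right) = 49204 \left(-9323\right) \left(- \frac{1}{58609}\right) = \left(-458728892\right) \left(- \frac{1}{58609}\right) = \frac{458728892}{58609}$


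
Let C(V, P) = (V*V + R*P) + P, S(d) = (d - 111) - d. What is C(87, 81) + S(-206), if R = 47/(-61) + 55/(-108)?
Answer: 1814223/244 ≈ 7435.3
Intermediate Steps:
R = -8431/6588 (R = 47*(-1/61) + 55*(-1/108) = -47/61 - 55/108 = -8431/6588 ≈ -1.2798)
S(d) = -111 (S(d) = (-111 + d) - d = -111)
C(V, P) = V² - 1843*P/6588 (C(V, P) = (V*V - 8431*P/6588) + P = (V² - 8431*P/6588) + P = V² - 1843*P/6588)
C(87, 81) + S(-206) = (87² - 1843/6588*81) - 111 = (7569 - 5529/244) - 111 = 1841307/244 - 111 = 1814223/244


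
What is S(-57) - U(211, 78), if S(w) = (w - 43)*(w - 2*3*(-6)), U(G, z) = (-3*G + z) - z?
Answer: 2733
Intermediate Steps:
U(G, z) = -3*G (U(G, z) = (z - 3*G) - z = -3*G)
S(w) = (-43 + w)*(36 + w) (S(w) = (-43 + w)*(w - 6*(-6)) = (-43 + w)*(w + 36) = (-43 + w)*(36 + w))
S(-57) - U(211, 78) = (-1548 + (-57)**2 - 7*(-57)) - (-3)*211 = (-1548 + 3249 + 399) - 1*(-633) = 2100 + 633 = 2733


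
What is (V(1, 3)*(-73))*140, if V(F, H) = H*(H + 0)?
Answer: -91980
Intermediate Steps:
V(F, H) = H² (V(F, H) = H*H = H²)
(V(1, 3)*(-73))*140 = (3²*(-73))*140 = (9*(-73))*140 = -657*140 = -91980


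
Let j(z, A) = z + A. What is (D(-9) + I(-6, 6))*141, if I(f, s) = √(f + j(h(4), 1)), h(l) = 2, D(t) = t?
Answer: -1269 + 141*I*√3 ≈ -1269.0 + 244.22*I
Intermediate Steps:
j(z, A) = A + z
I(f, s) = √(3 + f) (I(f, s) = √(f + (1 + 2)) = √(f + 3) = √(3 + f))
(D(-9) + I(-6, 6))*141 = (-9 + √(3 - 6))*141 = (-9 + √(-3))*141 = (-9 + I*√3)*141 = -1269 + 141*I*√3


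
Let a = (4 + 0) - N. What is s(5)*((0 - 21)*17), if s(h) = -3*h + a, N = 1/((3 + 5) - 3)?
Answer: 19992/5 ≈ 3998.4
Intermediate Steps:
N = ⅕ (N = 1/(8 - 3) = 1/5 = ⅕ ≈ 0.20000)
a = 19/5 (a = (4 + 0) - 1*⅕ = 4 - ⅕ = 19/5 ≈ 3.8000)
s(h) = 19/5 - 3*h (s(h) = -3*h + 19/5 = 19/5 - 3*h)
s(5)*((0 - 21)*17) = (19/5 - 3*5)*((0 - 21)*17) = (19/5 - 15)*(-21*17) = -56/5*(-357) = 19992/5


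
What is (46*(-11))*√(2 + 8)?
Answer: -506*√10 ≈ -1600.1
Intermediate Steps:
(46*(-11))*√(2 + 8) = -506*√10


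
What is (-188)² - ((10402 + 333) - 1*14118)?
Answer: 38727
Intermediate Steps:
(-188)² - ((10402 + 333) - 1*14118) = 35344 - (10735 - 14118) = 35344 - 1*(-3383) = 35344 + 3383 = 38727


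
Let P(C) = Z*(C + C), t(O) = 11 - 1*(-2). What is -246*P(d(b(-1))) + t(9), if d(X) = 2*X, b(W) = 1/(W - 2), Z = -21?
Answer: -6875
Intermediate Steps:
b(W) = 1/(-2 + W)
t(O) = 13 (t(O) = 11 + 2 = 13)
P(C) = -42*C (P(C) = -21*(C + C) = -42*C)
-246*P(d(b(-1))) + t(9) = -(-10332)*2/(-2 - 1) + 13 = -(-10332)*2/(-3) + 13 = -(-10332)*2*(-1/3) + 13 = -(-10332)*(-2)/3 + 13 = -246*28 + 13 = -6888 + 13 = -6875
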